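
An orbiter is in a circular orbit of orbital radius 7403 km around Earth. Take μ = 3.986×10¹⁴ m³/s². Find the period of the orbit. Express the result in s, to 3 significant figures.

T ≈ 6340 s

r = 7403 km = 7.403×10⁶ m.
Kepler's third law: T = 2π√(r³/μ) = 2π√((7.403×10⁶)³ / 3.986×10¹⁴).
r³/μ = 1.018×10⁶ s², so T = 2π × 1.009×10³ = 6.339×10³ s.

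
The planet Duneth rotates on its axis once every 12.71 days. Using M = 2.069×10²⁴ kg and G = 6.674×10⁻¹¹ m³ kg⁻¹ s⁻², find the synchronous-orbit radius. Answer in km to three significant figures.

μ = GM = 6.674×10⁻¹¹ × 2.069×10²⁴ = 1.381×10¹⁴ m³/s².
T = 12.71 days = 1.098×10⁶ s.
A synchronous orbit has period T, so by Kepler's third law a = (μT²/4π²)^(1/3).
μT²/4π² = 1.381×10¹⁴ × (1.098×10⁶)² / 39.48 = 4.218×10²⁴ m³.
a = 1.616×10⁸ m = 1.6157×10⁵ km.

r_sync ≈ 1.62×10⁵ km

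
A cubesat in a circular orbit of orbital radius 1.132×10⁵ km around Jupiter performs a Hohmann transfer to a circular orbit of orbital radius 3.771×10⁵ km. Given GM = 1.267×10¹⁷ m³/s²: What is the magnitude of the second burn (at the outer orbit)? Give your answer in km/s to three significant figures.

Δv ≈ 5.87 km/s

r₁ = 1.132×10⁵ km = 1.132×10⁸ m.
r₂ = 3.771×10⁵ km = 3.771×10⁸ m.
Transfer ellipse a_t = (r₁ + r₂)/2 = 2.452×10⁸ m.
At r₁: circular v_c1 = √(μ/r₁) = 33460 m/s; transfer-perijove v_p = √[μ(2/r₁ − 1/a_t)] = 41490 m/s.
At r₂: circular v_c2 = √(μ/r₂) = 18330 m/s; transfer-apojove v_a = √[μ(2/r₂ − 1/a_t)] = 12460 m/s.
Δv₂ = v_c2 − v_a = 5874 m/s.
= 5.874 km/s.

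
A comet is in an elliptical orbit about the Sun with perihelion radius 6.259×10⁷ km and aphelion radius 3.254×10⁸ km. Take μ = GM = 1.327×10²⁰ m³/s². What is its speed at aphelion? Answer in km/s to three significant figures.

Semi-major axis a = (r_p + r_a)/2 = 1.9400×10⁸ km = 1.940×10¹¹ m.
Vis-viva: v² = μ(2/r − 1/a) = 1.327×10²⁰ × (6.146×10⁻¹² − 5.155×10⁻¹²) = 1.316×10⁸ m²/s².
v = 11470 m/s = 11.47 km/s.

v ≈ 11.5 km/s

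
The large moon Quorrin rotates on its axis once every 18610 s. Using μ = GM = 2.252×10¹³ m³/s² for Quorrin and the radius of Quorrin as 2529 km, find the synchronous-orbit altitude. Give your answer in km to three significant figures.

h_sync ≈ 3300 km

A synchronous orbit has period T, so by Kepler's third law a = (μT²/4π²)^(1/3).
μT²/4π² = 2.252×10¹³ × (1.861×10⁴)² / 39.48 = 1.976×10²⁰ m³.
a = 5.824×10⁶ m = 5824.2 km.
Altitude h = a − R = 5824.2 − 2529 = 3295.2 km.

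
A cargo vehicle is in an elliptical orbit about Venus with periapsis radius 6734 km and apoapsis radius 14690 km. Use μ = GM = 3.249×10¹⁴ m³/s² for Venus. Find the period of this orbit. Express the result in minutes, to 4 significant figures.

T ≈ 203.7 minutes

Semi-major axis a = (r_p + r_a)/2 = (6734.0 + 14690)/2 = 10712 km = 1.071×10⁷ m.
By Kepler's third law T = 2π√(a³/μ) = 2π × 1.945×10³ = 1.222×10⁴ s.
= 203.7 minutes.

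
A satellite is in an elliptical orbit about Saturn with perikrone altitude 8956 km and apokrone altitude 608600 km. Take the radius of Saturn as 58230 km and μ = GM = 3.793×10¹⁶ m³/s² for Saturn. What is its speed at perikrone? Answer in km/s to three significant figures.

v ≈ 32.0 km/s

r_p = 58230 + 8956 = 67186 km = 6.7186×10⁷ m.
r_a = 58230 + 608600 = 666830 km = 6.6683×10⁸ m.
Semi-major axis a = (r_p + r_a)/2 = 3.6701×10⁵ km = 3.670×10⁸ m.
Vis-viva: v² = μ(2/r − 1/a) = 3.793×10¹⁶ × (2.977×10⁻⁸ − 2.725×10⁻⁹) = 1.026×10⁹ m²/s².
v = 32030 m/s = 32.03 km/s.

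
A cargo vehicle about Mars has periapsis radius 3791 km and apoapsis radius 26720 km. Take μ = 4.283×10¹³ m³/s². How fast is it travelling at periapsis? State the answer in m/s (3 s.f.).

Semi-major axis a = (r_p + r_a)/2 = 15256 km = 1.526×10⁷ m.
Vis-viva: v² = μ(2/r − 1/a) = 4.283×10¹³ × (5.276×10⁻⁷ − 6.555×10⁻⁸) = 1.979×10⁷ m²/s².
v = 4448 m/s.

v ≈ 4450 m/s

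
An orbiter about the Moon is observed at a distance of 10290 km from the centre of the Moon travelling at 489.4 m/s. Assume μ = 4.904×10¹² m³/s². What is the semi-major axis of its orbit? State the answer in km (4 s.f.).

r = 1.029×10⁷ m.
Specific orbital energy ε = v²/2 − μ/r = (489.4)²/2 − 4.904×10¹²/1.029×10⁷ = -3.568×10⁵ J/kg.
Since ε = −μ/(2a), a = −μ/(2ε) = 6.872×10⁶ m = 6871.8 km.

a ≈ 6872 km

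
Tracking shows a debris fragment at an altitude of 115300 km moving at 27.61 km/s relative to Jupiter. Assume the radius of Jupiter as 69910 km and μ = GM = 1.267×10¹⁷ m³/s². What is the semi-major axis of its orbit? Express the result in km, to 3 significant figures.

r = 69910 + 115300 = 1.8521×10⁵ km = 1.852×10⁸ m.
Vis-viva rearranged: 1/a = 2/r − v²/μ = 1.080×10⁻⁸ − 6.017×10⁻⁹ = 4.782×10⁻⁹ m⁻¹.
a = 2.091×10⁸ m = 2.0912×10⁵ km.

a ≈ 2.09×10⁵ km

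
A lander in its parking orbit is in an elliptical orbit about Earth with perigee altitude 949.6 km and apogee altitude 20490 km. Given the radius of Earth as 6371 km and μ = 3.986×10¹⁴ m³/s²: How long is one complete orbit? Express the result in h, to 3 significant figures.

r_p = 6371 + 949.6 = 7320.6 km = 7.3206×10⁶ m.
r_a = 6371 + 20490 = 26861 km = 2.6861×10⁷ m.
Semi-major axis a = (r_p + r_a)/2 = (7320.6 + 26861)/2 = 17091 km = 1.709×10⁷ m.
By Kepler's third law T = 2π√(a³/μ) = 2π × 3.539×10³ = 2.224×10⁴ s.
= 6.177 h.

T ≈ 6.18 h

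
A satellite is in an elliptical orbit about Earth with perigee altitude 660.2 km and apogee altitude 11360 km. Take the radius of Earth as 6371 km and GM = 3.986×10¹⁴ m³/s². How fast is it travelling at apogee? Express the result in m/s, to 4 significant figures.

r_p = 6371 + 660.2 = 7031.2 km = 7.0312×10⁶ m.
r_a = 6371 + 11360 = 17731 km = 1.7731×10⁷ m.
Semi-major axis a = (r_p + r_a)/2 = 12381 km = 1.238×10⁷ m.
Vis-viva: v² = μ(2/r − 1/a) = 3.986×10¹⁴ × (1.128×10⁻⁷ − 8.077×10⁻⁸) = 1.277×10⁷ m²/s².
v = 3573 m/s.

v ≈ 3573 m/s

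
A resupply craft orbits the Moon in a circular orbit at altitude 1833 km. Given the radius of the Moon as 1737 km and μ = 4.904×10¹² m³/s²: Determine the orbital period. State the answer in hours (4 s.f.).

r = 1737 + 1833 = 3570.0 km = 3.5700×10⁶ m.
Kepler's third law: T = 2π√(r³/μ) = 2π√((3.570×10⁶)³ / 4.904×10¹²).
r³/μ = 9.278×10⁶ s², so T = 2π × 3.046×10³ = 1.914×10⁴ s.
Converting: 1.914×10⁴ s ÷ 3600 = 5.316 hours.

T ≈ 5.316 hours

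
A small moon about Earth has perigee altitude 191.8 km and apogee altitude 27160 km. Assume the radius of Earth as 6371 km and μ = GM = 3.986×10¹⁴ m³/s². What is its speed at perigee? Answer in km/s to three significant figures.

r_p = 6371 + 191.8 = 6562.8 km = 6.5628×10⁶ m.
r_a = 6371 + 27160 = 33531 km = 3.3531×10⁷ m.
Semi-major axis a = (r_p + r_a)/2 = 20047 km = 2.005×10⁷ m.
Vis-viva: v² = μ(2/r − 1/a) = 3.986×10¹⁴ × (3.047×10⁻⁷ − 4.988×10⁻⁸) = 1.016×10⁸ m²/s².
v = 10080 m/s = 10.08 km/s.

v ≈ 10.1 km/s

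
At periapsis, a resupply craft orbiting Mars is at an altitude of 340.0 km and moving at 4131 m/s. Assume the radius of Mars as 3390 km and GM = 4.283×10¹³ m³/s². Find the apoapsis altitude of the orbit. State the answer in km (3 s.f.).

apoapsis altitude ≈ 7400 km

r_p = 3390 + 340.0 = 3730.0 km = 3.730×10⁶ m.
Specific energy ε = v²/2 − μ/r = -2.950×10⁶ J/kg, so a = −μ/(2ε) = 7.259×10⁶ m.
The apsides satisfy r_p + r_a = 2a, so the apoapsis radius is 2a − r_p = 1.079×10⁷ m = 10789 km.
Apoapsis altitude = 10789 − 3390 = 7398.7 km.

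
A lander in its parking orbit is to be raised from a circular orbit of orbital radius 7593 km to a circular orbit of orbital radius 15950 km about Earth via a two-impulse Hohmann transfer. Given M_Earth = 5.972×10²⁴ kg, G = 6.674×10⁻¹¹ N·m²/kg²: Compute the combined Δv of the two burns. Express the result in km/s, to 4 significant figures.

μ = GM = 6.674×10⁻¹¹ × 5.972×10²⁴ = 3.986×10¹⁴ m³/s².
r₁ = 7593 km = 7.593×10⁶ m.
r₂ = 15950 km = 1.595×10⁷ m.
Transfer ellipse a_t = (r₁ + r₂)/2 = 1.177×10⁷ m.
At r₁: circular v_c1 = √(μ/r₁) = 7245 m/s; transfer-perigee v_p = √[μ(2/r₁ − 1/a_t)] = 8434 m/s.
Δv₁ = v_p − v_c1 = 1188 m/s.
At r₂: circular v_c2 = √(μ/r₂) = 4999 m/s; transfer-apogee v_a = √[μ(2/r₂ − 1/a_t)] = 4015 m/s.
Δv₂ = v_c2 − v_a = 984.1 m/s.
Total Δv = Δv₁ + Δv₂ = 2173 m/s = 2.173 km/s.

Δv_total ≈ 2.173 km/s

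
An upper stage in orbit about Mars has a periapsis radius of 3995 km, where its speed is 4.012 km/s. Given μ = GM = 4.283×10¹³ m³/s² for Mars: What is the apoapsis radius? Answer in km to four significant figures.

apoapsis radius ≈ 12030 km

r_p = 3.995×10⁶ m.
Specific energy ε = v²/2 − μ/r = -2.673×10⁶ J/kg, so a = −μ/(2ε) = 8.012×10⁶ m.
The apsides satisfy r_p + r_a = 2a, so the apoapsis radius is 2a − r_p = 1.203×10⁷ m = 12029 km.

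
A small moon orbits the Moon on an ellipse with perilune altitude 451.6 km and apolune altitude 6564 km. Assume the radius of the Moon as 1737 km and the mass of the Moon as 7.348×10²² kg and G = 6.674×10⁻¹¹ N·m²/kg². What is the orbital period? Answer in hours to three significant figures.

μ = GM = 6.674×10⁻¹¹ × 7.348×10²² = 4.904×10¹² m³/s².
r_p = 1737 + 451.6 = 2188.6 km = 2.1886×10⁶ m.
r_a = 1737 + 6564 = 8301.0 km = 8.3010×10⁶ m.
Semi-major axis a = (r_p + r_a)/2 = (2188.6 + 8301.0)/2 = 5244.8 km = 5.245×10⁶ m.
By Kepler's third law T = 2π√(a³/μ) = 2π × 5.424×10³ = 3.408×10⁴ s.
= 9.467 hours.

T ≈ 9.47 hours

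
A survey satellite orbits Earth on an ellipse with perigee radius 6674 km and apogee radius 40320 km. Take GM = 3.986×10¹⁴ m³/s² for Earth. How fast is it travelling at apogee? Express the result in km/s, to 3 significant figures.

Semi-major axis a = (r_p + r_a)/2 = 23497 km = 2.350×10⁷ m.
Vis-viva: v² = μ(2/r − 1/a) = 3.986×10¹⁴ × (4.960×10⁻⁸ − 4.256×10⁻⁸) = 2.808×10⁶ m²/s².
v = 1676 m/s = 1.676 km/s.

v ≈ 1.68 km/s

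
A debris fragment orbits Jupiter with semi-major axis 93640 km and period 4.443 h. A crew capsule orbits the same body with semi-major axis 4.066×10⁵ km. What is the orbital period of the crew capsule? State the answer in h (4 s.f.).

Kepler's third law: T² ∝ a³, so T₂ = T₁ (a₂/a₁)^(3/2).
a₂/a₁ = 4.342, (a₂/a₁)^(3/2) = 9.048.
T₂ = 4.443 × 9.048 = 40.20 h.

T₂ ≈ 40.20 h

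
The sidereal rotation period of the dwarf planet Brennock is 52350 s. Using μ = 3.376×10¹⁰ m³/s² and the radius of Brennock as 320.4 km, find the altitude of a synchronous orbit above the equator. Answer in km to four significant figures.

A synchronous orbit has period T, so by Kepler's third law a = (μT²/4π²)^(1/3).
μT²/4π² = 3.376×10¹⁰ × (5.235×10⁴)² / 39.48 = 2.344×10¹⁸ m³.
a = 1.328×10⁶ m = 1328.3 km.
Altitude h = a − R = 1328.3 − 320.4 = 1007.9 km.

h_sync ≈ 1008 km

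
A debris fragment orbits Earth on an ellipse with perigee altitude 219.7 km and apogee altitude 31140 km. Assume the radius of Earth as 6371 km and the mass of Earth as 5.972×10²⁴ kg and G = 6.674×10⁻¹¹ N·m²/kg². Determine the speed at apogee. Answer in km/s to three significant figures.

v ≈ 1.78 km/s

μ = GM = 6.674×10⁻¹¹ × 5.972×10²⁴ = 3.986×10¹⁴ m³/s².
r_p = 6371 + 219.7 = 6590.7 km = 6.5907×10⁶ m.
r_a = 6371 + 31140 = 37511 km = 3.7511×10⁷ m.
Semi-major axis a = (r_p + r_a)/2 = 22051 km = 2.205×10⁷ m.
Vis-viva: v² = μ(2/r − 1/a) = 3.986×10¹⁴ × (5.332×10⁻⁸ − 4.535×10⁻⁸) = 3.176×10⁶ m²/s².
v = 1782 m/s = 1.782 km/s.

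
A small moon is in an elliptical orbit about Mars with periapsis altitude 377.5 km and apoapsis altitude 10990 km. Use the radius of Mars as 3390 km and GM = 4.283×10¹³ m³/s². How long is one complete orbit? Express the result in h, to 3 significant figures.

r_p = 3390 + 377.5 = 3767.5 km = 3.7675×10⁶ m.
r_a = 3390 + 10990 = 14380 km = 1.4380×10⁷ m.
Semi-major axis a = (r_p + r_a)/2 = (3767.5 + 14380)/2 = 9073.8 km = 9.074×10⁶ m.
By Kepler's third law T = 2π√(a³/μ) = 2π × 4.176×10³ = 2.624×10⁴ s.
= 7.289 h.

T ≈ 7.29 h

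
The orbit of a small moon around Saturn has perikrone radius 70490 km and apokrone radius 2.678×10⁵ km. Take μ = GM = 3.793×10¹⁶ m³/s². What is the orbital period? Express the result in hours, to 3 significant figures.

T ≈ 19.7 hours

Semi-major axis a = (r_p + r_a)/2 = (70490 + 2.6780×10⁵)/2 = 1.6914×10⁵ km = 1.691×10⁸ m.
By Kepler's third law T = 2π√(a³/μ) = 2π × 1.130×10⁴ = 7.097×10⁴ s.
= 19.71 hours.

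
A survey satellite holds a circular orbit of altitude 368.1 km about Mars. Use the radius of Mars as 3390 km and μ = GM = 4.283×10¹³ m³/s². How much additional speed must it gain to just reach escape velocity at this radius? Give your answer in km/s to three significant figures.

Δv ≈ 1.40 km/s

r = 3390 + 368.1 = 3758.1 km = 3.7581×10⁶ m.
Circular speed v_c = √(μ/r) = 3376 m/s.
Escape speed v_esc = √(2μ/r) = √2 × v_c = 4774 m/s.
Δv = v_esc − v_c = 1398 m/s = 1.398 km/s.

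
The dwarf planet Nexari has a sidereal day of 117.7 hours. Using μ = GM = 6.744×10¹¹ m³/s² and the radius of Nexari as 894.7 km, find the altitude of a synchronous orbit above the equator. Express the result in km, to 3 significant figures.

h_sync ≈ 13600 km

T = 117.7 hours = 4.237×10⁵ s.
A synchronous orbit has period T, so by Kepler's third law a = (μT²/4π²)^(1/3).
μT²/4π² = 6.744×10¹¹ × (4.237×10⁵)² / 39.48 = 3.067×10²¹ m³.
a = 1.453×10⁷ m = 14529 km.
Altitude h = a − R = 14529 − 894.7 = 13634 km.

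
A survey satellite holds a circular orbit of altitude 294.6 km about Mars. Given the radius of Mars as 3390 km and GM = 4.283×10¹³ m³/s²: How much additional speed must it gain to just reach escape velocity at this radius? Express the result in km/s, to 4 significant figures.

Δv ≈ 1.412 km/s

r = 3390 + 294.6 = 3684.6 km = 3.6846×10⁶ m.
Circular speed v_c = √(μ/r) = 3409 m/s.
Escape speed v_esc = √(2μ/r) = √2 × v_c = 4822 m/s.
Δv = v_esc − v_c = 1412 m/s = 1.412 km/s.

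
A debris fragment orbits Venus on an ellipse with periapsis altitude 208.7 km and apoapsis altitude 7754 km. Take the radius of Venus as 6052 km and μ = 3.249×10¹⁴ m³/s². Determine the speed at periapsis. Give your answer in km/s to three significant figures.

r_p = 6052 + 208.7 = 6260.7 km = 6.2607×10⁶ m.
r_a = 6052 + 7754 = 13806 km = 1.3806×10⁷ m.
Semi-major axis a = (r_p + r_a)/2 = 10033 km = 1.003×10⁷ m.
Vis-viva: v² = μ(2/r − 1/a) = 3.249×10¹⁴ × (3.195×10⁻⁷ − 9.967×10⁻⁸) = 7.141×10⁷ m²/s².
v = 8450 m/s = 8.450 km/s.

v ≈ 8.45 km/s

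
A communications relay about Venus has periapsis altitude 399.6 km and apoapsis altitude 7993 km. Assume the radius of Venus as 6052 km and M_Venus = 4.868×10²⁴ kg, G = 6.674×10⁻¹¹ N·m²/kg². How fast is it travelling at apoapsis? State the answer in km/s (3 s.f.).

v ≈ 3.82 km/s

μ = GM = 6.674×10⁻¹¹ × 4.868×10²⁴ = 3.249×10¹⁴ m³/s².
r_p = 6052 + 399.6 = 6451.6 km = 6.4516×10⁶ m.
r_a = 6052 + 7993 = 14045 km = 1.4045×10⁷ m.
Semi-major axis a = (r_p + r_a)/2 = 10248 km = 1.025×10⁷ m.
Vis-viva: v² = μ(2/r − 1/a) = 3.249×10¹⁴ × (1.424×10⁻⁷ − 9.758×10⁻⁸) = 1.456×10⁷ m²/s².
v = 3816 m/s = 3.816 km/s.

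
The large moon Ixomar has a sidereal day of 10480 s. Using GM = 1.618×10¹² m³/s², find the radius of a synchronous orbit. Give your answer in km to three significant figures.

A synchronous orbit has period T, so by Kepler's third law a = (μT²/4π²)^(1/3).
μT²/4π² = 1.618×10¹² × (1.048×10⁴)² / 39.48 = 4.501×10¹⁸ m³.
a = 1.651×10⁶ m = 1651.1 km.

r_sync ≈ 1650 km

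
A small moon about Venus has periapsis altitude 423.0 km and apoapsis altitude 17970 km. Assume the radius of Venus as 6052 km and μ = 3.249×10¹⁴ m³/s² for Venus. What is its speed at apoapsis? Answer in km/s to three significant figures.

r_p = 6052 + 423.0 = 6475.0 km = 6.4750×10⁶ m.
r_a = 6052 + 17970 = 24022 km = 2.4022×10⁷ m.
Semi-major axis a = (r_p + r_a)/2 = 15248 km = 1.525×10⁷ m.
Vis-viva: v² = μ(2/r − 1/a) = 3.249×10¹⁴ × (8.326×10⁻⁸ − 6.558×10⁻⁸) = 5.743×10⁶ m²/s².
v = 2396 m/s = 2.396 km/s.

v ≈ 2.40 km/s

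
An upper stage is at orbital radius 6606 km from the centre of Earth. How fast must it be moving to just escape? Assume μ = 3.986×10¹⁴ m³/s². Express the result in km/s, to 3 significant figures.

v_esc ≈ 11.0 km/s

r = 6606 km = 6.606×10⁶ m.
Escape speed v_esc = √(2μ/r) = √(2 × 3.986×10¹⁴ / 6.606×10⁶) = √(1.207×10⁸) = 10990 m/s.
= 10.99 km/s.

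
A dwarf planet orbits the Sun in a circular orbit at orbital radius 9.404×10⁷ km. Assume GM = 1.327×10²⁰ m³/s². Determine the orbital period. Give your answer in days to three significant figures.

T ≈ 182 days

r = 9.404×10⁷ km = 9.404×10¹⁰ m.
Kepler's third law: T = 2π√(r³/μ) = 2π√((9.404×10¹⁰)³ / 1.327×10²⁰).
r³/μ = 6.267×10¹² s², so T = 2π × 2.503×10⁶ = 1.573×10⁷ s.
Converting: 1.573×10⁷ s ÷ 86400 = 182.1 days.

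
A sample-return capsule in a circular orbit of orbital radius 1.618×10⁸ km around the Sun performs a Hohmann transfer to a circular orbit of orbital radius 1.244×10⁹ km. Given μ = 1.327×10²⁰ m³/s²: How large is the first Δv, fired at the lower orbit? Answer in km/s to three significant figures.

Δv ≈ 9.46 km/s

r₁ = 1.618×10⁸ km = 1.618×10¹¹ m.
r₂ = 1.244×10⁹ km = 1.244×10¹² m.
Transfer ellipse a_t = (r₁ + r₂)/2 = 7.029×10¹¹ m.
At r₁: circular v_c1 = √(μ/r₁) = 28640 m/s; transfer-perihelion v_p = √[μ(2/r₁ − 1/a_t)] = 38100 m/s.
Δv₁ = v_p − v_c1 = 9460 m/s.
= 9.460 km/s.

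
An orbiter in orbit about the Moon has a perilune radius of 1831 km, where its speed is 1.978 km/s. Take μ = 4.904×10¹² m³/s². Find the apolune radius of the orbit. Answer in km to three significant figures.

apolune radius ≈ 4960 km

r_p = 1.831×10⁶ m.
Specific energy ε = v²/2 − μ/r = -7.221×10⁵ J/kg, so a = −μ/(2ε) = 3.396×10⁶ m.
The apsides satisfy r_p + r_a = 2a, so the apolune radius is 2a − r_p = 4.961×10⁶ m = 4960.5 km.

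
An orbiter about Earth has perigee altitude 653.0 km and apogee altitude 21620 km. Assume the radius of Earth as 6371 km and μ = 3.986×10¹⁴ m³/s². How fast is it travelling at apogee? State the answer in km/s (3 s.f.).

r_p = 6371 + 653.0 = 7024.0 km = 7.0240×10⁶ m.
r_a = 6371 + 21620 = 27991 km = 2.7991×10⁷ m.
Semi-major axis a = (r_p + r_a)/2 = 17508 km = 1.751×10⁷ m.
Vis-viva: v² = μ(2/r − 1/a) = 3.986×10¹⁴ × (7.145×10⁻⁸ − 5.712×10⁻⁸) = 5.713×10⁶ m²/s².
v = 2390 m/s = 2.390 km/s.

v ≈ 2.39 km/s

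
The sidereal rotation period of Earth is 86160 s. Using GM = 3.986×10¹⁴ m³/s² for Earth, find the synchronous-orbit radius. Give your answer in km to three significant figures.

r_sync ≈ 42200 km

A synchronous orbit has period T, so by Kepler's third law a = (μT²/4π²)^(1/3).
μT²/4π² = 3.986×10¹⁴ × (8.616×10⁴)² / 39.48 = 7.495×10²² m³.
a = 4.216×10⁷ m = 42163 km.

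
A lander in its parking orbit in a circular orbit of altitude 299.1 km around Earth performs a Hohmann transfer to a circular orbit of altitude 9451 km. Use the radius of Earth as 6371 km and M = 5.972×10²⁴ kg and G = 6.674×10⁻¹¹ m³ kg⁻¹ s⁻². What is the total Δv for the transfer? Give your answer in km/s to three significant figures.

μ = GM = 6.674×10⁻¹¹ × 5.972×10²⁴ = 3.986×10¹⁴ m³/s².
r₁ = 6371 + 299.1 = 6670.1 km = 6.6701×10⁶ m.
r₂ = 6371 + 9451 = 15822 km = 1.5822×10⁷ m.
Transfer ellipse a_t = (r₁ + r₂)/2 = 1.125×10⁷ m.
At r₁: circular v_c1 = √(μ/r₁) = 7730 m/s; transfer-perigee v_p = √[μ(2/r₁ − 1/a_t)] = 9169 m/s.
Δv₁ = v_p − v_c1 = 1439 m/s.
At r₂: circular v_c2 = √(μ/r₂) = 5019 m/s; transfer-apogee v_a = √[μ(2/r₂ − 1/a_t)] = 3865 m/s.
Δv₂ = v_c2 − v_a = 1154 m/s.
Total Δv = Δv₁ + Δv₂ = 2592 m/s = 2.592 km/s.

Δv_total ≈ 2.59 km/s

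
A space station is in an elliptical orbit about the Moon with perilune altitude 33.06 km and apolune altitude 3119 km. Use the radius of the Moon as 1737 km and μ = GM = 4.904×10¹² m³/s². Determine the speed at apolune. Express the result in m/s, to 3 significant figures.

r_p = 1737 + 33.06 = 1770.1 km = 1.7701×10⁶ m.
r_a = 1737 + 3119 = 4856.0 km = 4.8560×10⁶ m.
Semi-major axis a = (r_p + r_a)/2 = 3313.0 km = 3.313×10⁶ m.
Vis-viva: v² = μ(2/r − 1/a) = 4.904×10¹² × (4.119×10⁻⁷ − 3.018×10⁻⁷) = 5.396×10⁵ m²/s².
v = 734.5 m/s.

v ≈ 735 m/s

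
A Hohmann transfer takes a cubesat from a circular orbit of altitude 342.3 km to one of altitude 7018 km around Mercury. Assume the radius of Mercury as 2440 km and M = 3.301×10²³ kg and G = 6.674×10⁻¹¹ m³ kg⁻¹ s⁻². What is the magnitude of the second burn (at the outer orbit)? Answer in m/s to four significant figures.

Δv ≈ 497.2 m/s

μ = GM = 6.674×10⁻¹¹ × 3.301×10²³ = 2.203×10¹³ m³/s².
r₁ = 2440 + 342.3 = 2782.3 km = 2.7823×10⁶ m.
r₂ = 2440 + 7018 = 9458.0 km = 9.4580×10⁶ m.
Transfer ellipse a_t = (r₁ + r₂)/2 = 6.120×10⁶ m.
At r₁: circular v_c1 = √(μ/r₁) = 2814 m/s; transfer-periherm v_p = √[μ(2/r₁ − 1/a_t)] = 3498 m/s.
At r₂: circular v_c2 = √(μ/r₂) = 1526 m/s; transfer-apoherm v_a = √[μ(2/r₂ − 1/a_t)] = 1029 m/s.
Δv₂ = v_c2 − v_a = 497.2 m/s.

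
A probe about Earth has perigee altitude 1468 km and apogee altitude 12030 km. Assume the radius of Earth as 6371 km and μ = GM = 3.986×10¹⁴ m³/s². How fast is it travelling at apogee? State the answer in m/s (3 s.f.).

r_p = 6371 + 1468 = 7839.0 km = 7.8390×10⁶ m.
r_a = 6371 + 12030 = 18401 km = 1.8401×10⁷ m.
Semi-major axis a = (r_p + r_a)/2 = 13120 km = 1.312×10⁷ m.
Vis-viva: v² = μ(2/r − 1/a) = 3.986×10¹⁴ × (1.087×10⁻⁷ − 7.622×10⁻⁸) = 1.294×10⁷ m²/s².
v = 3598 m/s.

v ≈ 3600 m/s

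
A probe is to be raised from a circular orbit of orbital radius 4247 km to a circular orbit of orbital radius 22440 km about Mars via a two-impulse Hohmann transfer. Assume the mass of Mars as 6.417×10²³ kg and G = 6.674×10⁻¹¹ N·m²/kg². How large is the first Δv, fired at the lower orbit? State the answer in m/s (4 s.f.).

Δv ≈ 942.5 m/s

μ = GM = 6.674×10⁻¹¹ × 6.417×10²³ = 4.283×10¹³ m³/s².
r₁ = 4247 km = 4.247×10⁶ m.
r₂ = 22440 km = 2.244×10⁷ m.
Transfer ellipse a_t = (r₁ + r₂)/2 = 1.334×10⁷ m.
At r₁: circular v_c1 = √(μ/r₁) = 3176 m/s; transfer-periapsis v_p = √[μ(2/r₁ − 1/a_t)] = 4118 m/s.
Δv₁ = v_p − v_c1 = 942.5 m/s.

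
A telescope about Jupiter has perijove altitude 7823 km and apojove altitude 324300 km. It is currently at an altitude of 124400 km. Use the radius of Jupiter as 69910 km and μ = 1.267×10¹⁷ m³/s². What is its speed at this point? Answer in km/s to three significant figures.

r_p = 69910 + 7823 = 77733 km = 7.7733×10⁷ m.
r_a = 69910 + 324300 = 394210 km = 3.9421×10⁸ m.
r = 69910 + 124400 = 1.9431×10⁵ km = 1.943×10⁸ m.
Semi-major axis a = (r_p + r_a)/2 = 2.3597×10⁵ km = 2.360×10⁸ m.
Vis-viva: v² = μ(2/r − 1/a) = 1.267×10¹⁷ × (1.029×10⁻⁸ − 4.238×10⁻⁹) = 7.672×10⁸ m²/s².
v = 27700 m/s = 27.70 km/s.

v ≈ 27.7 km/s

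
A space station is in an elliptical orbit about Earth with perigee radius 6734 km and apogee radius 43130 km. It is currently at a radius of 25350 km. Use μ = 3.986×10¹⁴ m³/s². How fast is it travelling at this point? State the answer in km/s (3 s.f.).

Semi-major axis a = (r_p + r_a)/2 = 24932 km = 2.493×10⁷ m.
Vis-viva: v² = μ(2/r − 1/a) = 3.986×10¹⁴ × (7.890×10⁻⁸ − 4.011×10⁻⁸) = 1.546×10⁷ m²/s².
v = 3932 m/s = 3.932 km/s.

v ≈ 3.93 km/s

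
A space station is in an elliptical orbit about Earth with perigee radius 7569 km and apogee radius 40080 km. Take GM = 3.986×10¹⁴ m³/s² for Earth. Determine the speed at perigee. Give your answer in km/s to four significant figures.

v ≈ 9.412 km/s

Semi-major axis a = (r_p + r_a)/2 = 23824 km = 2.382×10⁷ m.
Vis-viva: v² = μ(2/r − 1/a) = 3.986×10¹⁴ × (2.642×10⁻⁷ − 4.197×10⁻⁸) = 8.859×10⁷ m²/s².
v = 9412 m/s = 9.412 km/s.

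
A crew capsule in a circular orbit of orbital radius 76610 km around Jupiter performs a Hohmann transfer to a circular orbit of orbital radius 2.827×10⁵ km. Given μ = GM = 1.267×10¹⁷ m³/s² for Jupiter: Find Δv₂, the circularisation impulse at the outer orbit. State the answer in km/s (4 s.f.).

r₁ = 76610 km = 7.661×10⁷ m.
r₂ = 2.827×10⁵ km = 2.827×10⁸ m.
Transfer ellipse a_t = (r₁ + r₂)/2 = 1.797×10⁸ m.
At r₁: circular v_c1 = √(μ/r₁) = 40670 m/s; transfer-perijove v_p = √[μ(2/r₁ − 1/a_t)] = 51010 m/s.
At r₂: circular v_c2 = √(μ/r₂) = 21170 m/s; transfer-apojove v_a = √[μ(2/r₂ − 1/a_t)] = 13820 m/s.
Δv₂ = v_c2 − v_a = 7346 m/s.
= 7.346 km/s.

Δv ≈ 7.346 km/s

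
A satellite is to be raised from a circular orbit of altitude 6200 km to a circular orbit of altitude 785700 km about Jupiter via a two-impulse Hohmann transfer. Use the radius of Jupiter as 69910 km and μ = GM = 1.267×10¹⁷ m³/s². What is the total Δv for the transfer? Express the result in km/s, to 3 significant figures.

Δv_total ≈ 21.7 km/s

r₁ = 69910 + 6200 = 76110 km = 7.6110×10⁷ m.
r₂ = 69910 + 785700 = 855610 km = 8.5561×10⁸ m.
Transfer ellipse a_t = (r₁ + r₂)/2 = 4.659×10⁸ m.
At r₁: circular v_c1 = √(μ/r₁) = 40800 m/s; transfer-perijove v_p = √[μ(2/r₁ − 1/a_t)] = 55290 m/s.
Δv₁ = v_p − v_c1 = 14490 m/s.
At r₂: circular v_c2 = √(μ/r₂) = 12170 m/s; transfer-apojove v_a = √[μ(2/r₂ − 1/a_t)] = 4919 m/s.
Δv₂ = v_c2 − v_a = 7250 m/s.
Total Δv = Δv₁ + Δv₂ = 21740 m/s = 21.74 km/s.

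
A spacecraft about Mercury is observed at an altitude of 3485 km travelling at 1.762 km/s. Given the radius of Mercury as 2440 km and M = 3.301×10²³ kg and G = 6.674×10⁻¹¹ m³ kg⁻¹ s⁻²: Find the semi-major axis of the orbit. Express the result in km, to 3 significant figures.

μ = GM = 6.674×10⁻¹¹ × 3.301×10²³ = 2.203×10¹³ m³/s².
r = 2440 + 3485 = 5925.0 km = 5.925×10⁶ m.
Specific orbital energy ε = v²/2 − μ/r = (1762)²/2 − 2.203×10¹³/5.925×10⁶ = -2.166×10⁶ J/kg.
Since ε = −μ/(2a), a = −μ/(2ε) = 5.086×10⁶ m = 5085.7 km.

a ≈ 5090 km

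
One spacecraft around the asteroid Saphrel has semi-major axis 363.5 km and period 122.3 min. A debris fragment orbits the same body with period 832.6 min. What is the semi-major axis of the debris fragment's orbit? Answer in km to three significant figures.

a₂ ≈ 1310 km

Kepler's third law: a³ ∝ T², so a₂ = a₁ (T₂/T₁)^(2/3).
T₂/T₁ = 6.808, (T₂/T₁)^(2/3) = 3.592.
a₂ = 363.5 × 3.592 = 1306 km.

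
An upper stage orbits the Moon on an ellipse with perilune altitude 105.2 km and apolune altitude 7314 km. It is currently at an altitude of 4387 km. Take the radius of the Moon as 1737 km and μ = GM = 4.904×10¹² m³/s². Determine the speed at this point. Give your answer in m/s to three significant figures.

r_p = 1737 + 105.2 = 1842.2 km = 1.8422×10⁶ m.
r_a = 1737 + 7314 = 9051.0 km = 9.0510×10⁶ m.
r = 1737 + 4387 = 6124.0 km = 6.124×10⁶ m.
Semi-major axis a = (r_p + r_a)/2 = 5446.6 km = 5.447×10⁶ m.
Vis-viva: v² = μ(2/r − 1/a) = 4.904×10¹² × (3.266×10⁻⁷ − 1.836×10⁻⁷) = 7.012×10⁵ m²/s².
v = 837.4 m/s.

v ≈ 837 m/s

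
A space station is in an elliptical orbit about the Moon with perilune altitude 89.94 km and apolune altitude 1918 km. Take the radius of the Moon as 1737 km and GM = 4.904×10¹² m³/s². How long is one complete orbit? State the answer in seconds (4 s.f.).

T ≈ 12880 seconds

r_p = 1737 + 89.94 = 1826.9 km = 1.8269×10⁶ m.
r_a = 1737 + 1918 = 3655.0 km = 3.6550×10⁶ m.
Semi-major axis a = (r_p + r_a)/2 = (1826.9 + 3655.0)/2 = 2741.0 km = 2.741×10⁶ m.
By Kepler's third law T = 2π√(a³/μ) = 2π × 2.049×10³ = 1.288×10⁴ s.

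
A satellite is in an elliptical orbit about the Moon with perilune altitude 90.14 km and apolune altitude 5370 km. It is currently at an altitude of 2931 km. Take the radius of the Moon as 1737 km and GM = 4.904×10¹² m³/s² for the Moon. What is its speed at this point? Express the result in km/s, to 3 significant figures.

r_p = 1737 + 90.14 = 1827.1 km = 1.8271×10⁶ m.
r_a = 1737 + 5370 = 7107.0 km = 7.1070×10⁶ m.
r = 1737 + 2931 = 4668.0 km = 4.668×10⁶ m.
Semi-major axis a = (r_p + r_a)/2 = 4467.1 km = 4.467×10⁶ m.
Vis-viva: v² = μ(2/r − 1/a) = 4.904×10¹² × (4.284×10⁻⁷ − 2.239×10⁻⁷) = 1.003×10⁶ m²/s².
v = 1002 m/s = 1.002 km/s.

v ≈ 1.00 km/s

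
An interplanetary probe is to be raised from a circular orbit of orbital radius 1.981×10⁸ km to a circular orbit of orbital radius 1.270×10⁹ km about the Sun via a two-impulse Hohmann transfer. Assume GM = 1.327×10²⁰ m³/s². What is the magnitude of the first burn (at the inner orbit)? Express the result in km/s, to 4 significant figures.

r₁ = 1.981×10⁸ km = 1.981×10¹¹ m.
r₂ = 1.270×10⁹ km = 1.270×10¹² m.
Transfer ellipse a_t = (r₁ + r₂)/2 = 7.340×10¹¹ m.
At r₁: circular v_c1 = √(μ/r₁) = 25880 m/s; transfer-perihelion v_p = √[μ(2/r₁ − 1/a_t)] = 34040 m/s.
Δv₁ = v_p − v_c1 = 8162 m/s.
= 8.162 km/s.

Δv ≈ 8.162 km/s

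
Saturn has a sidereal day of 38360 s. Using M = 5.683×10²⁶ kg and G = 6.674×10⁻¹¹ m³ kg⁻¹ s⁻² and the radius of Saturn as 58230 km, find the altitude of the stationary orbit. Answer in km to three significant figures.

h_sync ≈ 54000 km

μ = GM = 6.674×10⁻¹¹ × 5.683×10²⁶ = 3.793×10¹⁶ m³/s².
A synchronous orbit has period T, so by Kepler's third law a = (μT²/4π²)^(1/3).
μT²/4π² = 3.793×10¹⁶ × (3.836×10⁴)² / 39.48 = 1.414×10²⁴ m³.
a = 1.122×10⁸ m = 1.1223×10⁵ km.
Altitude h = a − R = 1.1223×10⁵ − 58230 = 54003 km.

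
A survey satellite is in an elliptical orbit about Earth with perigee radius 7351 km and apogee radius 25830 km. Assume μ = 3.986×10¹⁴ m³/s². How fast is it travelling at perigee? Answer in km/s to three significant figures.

Semi-major axis a = (r_p + r_a)/2 = 16590 km = 1.659×10⁷ m.
Vis-viva: v² = μ(2/r − 1/a) = 3.986×10¹⁴ × (2.721×10⁻⁷ − 6.028×10⁻⁸) = 8.442×10⁷ m²/s².
v = 9188 m/s = 9.188 km/s.

v ≈ 9.19 km/s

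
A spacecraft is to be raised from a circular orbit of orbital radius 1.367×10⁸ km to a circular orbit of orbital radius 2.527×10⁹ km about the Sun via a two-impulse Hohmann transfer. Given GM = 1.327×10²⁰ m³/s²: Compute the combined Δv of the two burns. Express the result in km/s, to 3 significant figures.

r₁ = 1.367×10⁸ km = 1.367×10¹¹ m.
r₂ = 2.527×10⁹ km = 2.527×10¹² m.
Transfer ellipse a_t = (r₁ + r₂)/2 = 1.332×10¹² m.
At r₁: circular v_c1 = √(μ/r₁) = 31160 m/s; transfer-perihelion v_p = √[μ(2/r₁ − 1/a_t)] = 42920 m/s.
Δv₁ = v_p − v_c1 = 11760 m/s.
At r₂: circular v_c2 = √(μ/r₂) = 7247 m/s; transfer-aphelion v_a = √[μ(2/r₂ − 1/a_t)] = 2322 m/s.
Δv₂ = v_c2 − v_a = 4925 m/s.
Total Δv = Δv₁ + Δv₂ = 16680 m/s = 16.68 km/s.

Δv_total ≈ 16.7 km/s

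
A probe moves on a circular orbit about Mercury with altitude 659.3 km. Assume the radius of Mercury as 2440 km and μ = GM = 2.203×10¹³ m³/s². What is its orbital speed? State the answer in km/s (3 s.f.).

v ≈ 2.67 km/s

r = 2440 + 659.3 = 3099.3 km = 3.0993×10⁶ m.
For a circular orbit v = √(μ/r) = √(2.203×10¹³ / 3.099×10⁶) = √(7.108×10⁶) = 2666 m/s.
That is 2.666 km/s.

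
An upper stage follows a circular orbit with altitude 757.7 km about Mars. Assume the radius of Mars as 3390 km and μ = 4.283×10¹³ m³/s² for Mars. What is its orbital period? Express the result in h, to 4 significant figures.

r = 3390 + 757.7 = 4147.7 km = 4.1477×10⁶ m.
Kepler's third law: T = 2π√(r³/μ) = 2π√((4.148×10⁶)³ / 4.283×10¹³).
r³/μ = 1.666×10⁶ s², so T = 2π × 1.291×10³ = 8.110×10³ s.
Converting: 8.110×10³ s ÷ 3600 = 2.253 h.

T ≈ 2.253 h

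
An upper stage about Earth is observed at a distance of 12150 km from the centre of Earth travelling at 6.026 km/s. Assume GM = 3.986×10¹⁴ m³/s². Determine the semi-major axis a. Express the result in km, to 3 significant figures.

a ≈ 13600 km

r = 1.215×10⁷ m.
Vis-viva rearranged: 1/a = 2/r − v²/μ = 1.646×10⁻⁷ − 9.110×10⁻⁸ = 7.351×10⁻⁸ m⁻¹.
a = 1.360×10⁷ m = 13604 km.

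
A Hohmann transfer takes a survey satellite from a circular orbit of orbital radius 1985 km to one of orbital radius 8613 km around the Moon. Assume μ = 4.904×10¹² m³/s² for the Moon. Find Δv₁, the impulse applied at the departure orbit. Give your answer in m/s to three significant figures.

r₁ = 1985 km = 1.985×10⁶ m.
r₂ = 8613 km = 8.613×10⁶ m.
Transfer ellipse a_t = (r₁ + r₂)/2 = 5.299×10⁶ m.
At r₁: circular v_c1 = √(μ/r₁) = 1572 m/s; transfer-perilune v_p = √[μ(2/r₁ − 1/a_t)] = 2004 m/s.
Δv₁ = v_p − v_c1 = 432.1 m/s.

Δv ≈ 432 m/s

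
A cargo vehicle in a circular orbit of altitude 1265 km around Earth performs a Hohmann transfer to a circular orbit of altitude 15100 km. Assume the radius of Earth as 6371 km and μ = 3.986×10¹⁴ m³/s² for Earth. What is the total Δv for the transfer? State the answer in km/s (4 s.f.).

Δv_total ≈ 2.738 km/s

r₁ = 6371 + 1265 = 7636.0 km = 7.6360×10⁶ m.
r₂ = 6371 + 15100 = 21471 km = 2.1471×10⁷ m.
Transfer ellipse a_t = (r₁ + r₂)/2 = 1.455×10⁷ m.
At r₁: circular v_c1 = √(μ/r₁) = 7225 m/s; transfer-perigee v_p = √[μ(2/r₁ − 1/a_t)] = 8776 m/s.
Δv₁ = v_p − v_c1 = 1551 m/s.
At r₂: circular v_c2 = √(μ/r₂) = 4309 m/s; transfer-apogee v_a = √[μ(2/r₂ − 1/a_t)] = 3121 m/s.
Δv₂ = v_c2 − v_a = 1188 m/s.
Total Δv = Δv₁ + Δv₂ = 2738 m/s = 2.738 km/s.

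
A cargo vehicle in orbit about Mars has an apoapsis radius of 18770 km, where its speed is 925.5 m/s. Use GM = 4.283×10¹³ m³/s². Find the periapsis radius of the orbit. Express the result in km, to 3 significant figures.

periapsis radius ≈ 4340 km

r_a = 1.877×10⁷ m.
Specific energy ε = v²/2 − μ/r = -1.854×10⁶ J/kg, so a = −μ/(2ε) = 1.155×10⁷ m.
The apsides satisfy r_p + r_a = 2a, so the periapsis radius is 2a − r_a = 4.337×10⁶ m = 4336.9 km.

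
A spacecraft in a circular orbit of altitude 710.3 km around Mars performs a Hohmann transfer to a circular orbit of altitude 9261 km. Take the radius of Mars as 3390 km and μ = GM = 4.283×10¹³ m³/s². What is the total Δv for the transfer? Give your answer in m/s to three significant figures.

r₁ = 3390 + 710.3 = 4100.3 km = 4.1003×10⁶ m.
r₂ = 3390 + 9261 = 12651 km = 1.2651×10⁷ m.
Transfer ellipse a_t = (r₁ + r₂)/2 = 8.376×10⁶ m.
At r₁: circular v_c1 = √(μ/r₁) = 3232 m/s; transfer-periapsis v_p = √[μ(2/r₁ − 1/a_t)] = 3972 m/s.
Δv₁ = v_p − v_c1 = 740.1 m/s.
At r₂: circular v_c2 = √(μ/r₂) = 1840 m/s; transfer-apoapsis v_a = √[μ(2/r₂ − 1/a_t)] = 1287 m/s.
Δv₂ = v_c2 − v_a = 552.6 m/s.
Total Δv = Δv₁ + Δv₂ = 1293 m/s.

Δv_total ≈ 1290 m/s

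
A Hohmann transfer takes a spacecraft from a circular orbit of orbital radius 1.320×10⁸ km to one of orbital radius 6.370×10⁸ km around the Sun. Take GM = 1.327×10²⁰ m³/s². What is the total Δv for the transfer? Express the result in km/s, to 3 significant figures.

Δv_total ≈ 15.1 km/s

r₁ = 1.320×10⁸ km = 1.320×10¹¹ m.
r₂ = 6.370×10⁸ km = 6.370×10¹¹ m.
Transfer ellipse a_t = (r₁ + r₂)/2 = 3.845×10¹¹ m.
At r₁: circular v_c1 = √(μ/r₁) = 31710 m/s; transfer-perihelion v_p = √[μ(2/r₁ − 1/a_t)] = 40810 m/s.
Δv₁ = v_p − v_c1 = 9104 m/s.
At r₂: circular v_c2 = √(μ/r₂) = 14430 m/s; transfer-aphelion v_a = √[μ(2/r₂ − 1/a_t)] = 8457 m/s.
Δv₂ = v_c2 − v_a = 5977 m/s.
Total Δv = Δv₁ + Δv₂ = 15080 m/s = 15.08 km/s.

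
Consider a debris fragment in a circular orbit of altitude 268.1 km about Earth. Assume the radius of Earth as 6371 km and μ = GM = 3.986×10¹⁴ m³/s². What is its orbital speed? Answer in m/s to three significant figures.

r = 6371 + 268.1 = 6639.1 km = 6.6391×10⁶ m.
For a circular orbit v = √(μ/r) = √(3.986×10¹⁴ / 6.639×10⁶) = √(6.004×10⁷) = 7748 m/s.

v ≈ 7750 m/s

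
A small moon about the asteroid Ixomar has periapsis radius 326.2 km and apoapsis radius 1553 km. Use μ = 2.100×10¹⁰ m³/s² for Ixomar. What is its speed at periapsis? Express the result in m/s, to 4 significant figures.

v ≈ 326.2 m/s

Semi-major axis a = (r_p + r_a)/2 = 939.60 km = 9.396×10⁵ m.
Vis-viva: v² = μ(2/r − 1/a) = 2.100×10¹⁰ × (6.131×10⁻⁶ − 1.064×10⁻⁶) = 1.064×10⁵ m²/s².
v = 326.2 m/s.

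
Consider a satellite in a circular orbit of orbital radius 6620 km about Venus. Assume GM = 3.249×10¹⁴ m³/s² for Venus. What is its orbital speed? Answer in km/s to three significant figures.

v ≈ 7.01 km/s

r = 6620 km = 6.620×10⁶ m.
For a circular orbit v = √(μ/r) = √(3.249×10¹⁴ / 6.620×10⁶) = √(4.908×10⁷) = 7006 m/s.
That is 7.006 km/s.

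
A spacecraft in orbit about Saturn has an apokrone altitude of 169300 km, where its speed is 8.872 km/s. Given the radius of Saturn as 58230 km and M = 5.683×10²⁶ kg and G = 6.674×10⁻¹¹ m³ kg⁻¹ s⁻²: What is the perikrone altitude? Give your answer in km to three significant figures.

μ = GM = 6.674×10⁻¹¹ × 5.683×10²⁶ = 3.793×10¹⁶ m³/s².
r_a = 58230 + 169300 = 2.2753×10⁵ km = 2.275×10⁸ m.
Specific energy ε = v²/2 − μ/r = -1.273×10⁸ J/kg, so a = −μ/(2ε) = 1.489×10⁸ m.
The apsides satisfy r_p + r_a = 2a, so the perikrone radius is 2a − r_a = 7.032×10⁷ m = 70321 km.
Perikrone altitude = 70321 − 58230 = 12091 km.

perikrone altitude ≈ 12100 km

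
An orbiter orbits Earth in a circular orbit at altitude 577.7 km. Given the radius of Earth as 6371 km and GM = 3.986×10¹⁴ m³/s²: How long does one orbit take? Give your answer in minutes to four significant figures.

T ≈ 96.08 minutes

r = 6371 + 577.7 = 6948.7 km = 6.9487×10⁶ m.
Kepler's third law: T = 2π√(r³/μ) = 2π√((6.949×10⁶)³ / 3.986×10¹⁴).
r³/μ = 8.417×10⁵ s², so T = 2π × 9.175×10² = 5.765×10³ s.
Converting: 5.765×10³ s ÷ 60.00 = 96.08 minutes.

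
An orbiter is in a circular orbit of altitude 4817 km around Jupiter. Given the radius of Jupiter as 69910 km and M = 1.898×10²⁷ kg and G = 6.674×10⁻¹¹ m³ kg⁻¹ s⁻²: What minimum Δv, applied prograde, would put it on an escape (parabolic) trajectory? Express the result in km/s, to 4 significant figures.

Δv ≈ 17.05 km/s

μ = GM = 6.674×10⁻¹¹ × 1.898×10²⁷ = 1.267×10¹⁷ m³/s².
r = 69910 + 4817 = 74727 km = 7.4727×10⁷ m.
Circular speed v_c = √(μ/r) = 41170 m/s.
Escape speed v_esc = √(2μ/r) = √2 × v_c = 58230 m/s.
Δv = v_esc − v_c = 17050 m/s = 17.05 km/s.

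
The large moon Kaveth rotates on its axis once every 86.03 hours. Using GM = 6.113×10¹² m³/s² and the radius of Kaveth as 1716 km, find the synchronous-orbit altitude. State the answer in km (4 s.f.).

T = 86.03 hours = 3.097×10⁵ s.
A synchronous orbit has period T, so by Kepler's third law a = (μT²/4π²)^(1/3).
μT²/4π² = 6.113×10¹² × (3.097×10⁵)² / 39.48 = 1.485×10²² m³.
a = 2.458×10⁷ m = 24581 km.
Altitude h = a − R = 24581 − 1716 = 22865 km.

h_sync ≈ 22870 km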